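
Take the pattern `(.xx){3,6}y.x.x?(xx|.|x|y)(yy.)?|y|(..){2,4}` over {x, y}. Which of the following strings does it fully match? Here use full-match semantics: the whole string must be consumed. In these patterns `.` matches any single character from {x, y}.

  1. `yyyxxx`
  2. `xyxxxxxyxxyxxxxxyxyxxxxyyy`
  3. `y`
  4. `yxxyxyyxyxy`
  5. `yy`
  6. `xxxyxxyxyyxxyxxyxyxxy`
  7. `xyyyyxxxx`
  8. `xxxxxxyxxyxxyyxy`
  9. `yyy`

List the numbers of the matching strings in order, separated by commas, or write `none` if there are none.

1, 3

1 → match
2 → no match
3 → match
4 → no match
5 → no match
6 → no match
7 → no match
8 → no match
9 → no match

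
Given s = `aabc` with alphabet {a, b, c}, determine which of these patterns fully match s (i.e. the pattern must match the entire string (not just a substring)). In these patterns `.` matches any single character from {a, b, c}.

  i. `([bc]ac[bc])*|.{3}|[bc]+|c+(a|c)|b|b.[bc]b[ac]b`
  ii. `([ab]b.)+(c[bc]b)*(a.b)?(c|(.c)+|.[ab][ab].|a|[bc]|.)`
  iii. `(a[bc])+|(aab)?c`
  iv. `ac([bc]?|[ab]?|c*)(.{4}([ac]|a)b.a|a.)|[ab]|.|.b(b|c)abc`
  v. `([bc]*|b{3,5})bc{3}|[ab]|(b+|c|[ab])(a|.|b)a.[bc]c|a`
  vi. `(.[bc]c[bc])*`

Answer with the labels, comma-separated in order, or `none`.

i → no match
ii → no match
iii → match
iv → no match
v → no match
vi → no match

iii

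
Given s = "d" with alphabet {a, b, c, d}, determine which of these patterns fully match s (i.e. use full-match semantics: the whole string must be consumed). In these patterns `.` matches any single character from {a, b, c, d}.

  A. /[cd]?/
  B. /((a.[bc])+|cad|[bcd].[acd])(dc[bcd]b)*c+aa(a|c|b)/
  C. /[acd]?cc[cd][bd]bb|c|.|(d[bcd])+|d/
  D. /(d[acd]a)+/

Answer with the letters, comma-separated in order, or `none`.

A → match
B → no match
C → match
D → no match — must end with "a"

A, C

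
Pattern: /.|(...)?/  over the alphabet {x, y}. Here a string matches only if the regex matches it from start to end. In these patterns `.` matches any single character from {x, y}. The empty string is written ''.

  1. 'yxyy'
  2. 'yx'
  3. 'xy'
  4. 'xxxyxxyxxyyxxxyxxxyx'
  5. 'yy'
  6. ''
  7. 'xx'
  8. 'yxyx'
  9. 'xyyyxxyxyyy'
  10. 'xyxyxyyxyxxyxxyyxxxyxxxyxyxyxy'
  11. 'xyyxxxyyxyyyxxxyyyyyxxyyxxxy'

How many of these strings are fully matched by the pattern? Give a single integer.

1 → no match
2 → no match
3 → no match
4 → no match
5 → no match
6 → match
7 → no match
8 → no match
9 → no match
10 → no match
11 → no match
Total matched: 1

1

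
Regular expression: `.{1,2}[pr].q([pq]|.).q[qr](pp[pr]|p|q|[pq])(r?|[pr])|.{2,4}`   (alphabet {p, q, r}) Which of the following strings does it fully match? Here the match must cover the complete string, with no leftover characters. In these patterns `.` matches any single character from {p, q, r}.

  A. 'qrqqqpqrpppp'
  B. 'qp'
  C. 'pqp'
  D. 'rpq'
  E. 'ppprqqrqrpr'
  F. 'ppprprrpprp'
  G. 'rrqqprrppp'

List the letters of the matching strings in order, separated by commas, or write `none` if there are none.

A, B, C, D, E

A → match
B → match
C → match
D → match
E → match
F → no match
G → no match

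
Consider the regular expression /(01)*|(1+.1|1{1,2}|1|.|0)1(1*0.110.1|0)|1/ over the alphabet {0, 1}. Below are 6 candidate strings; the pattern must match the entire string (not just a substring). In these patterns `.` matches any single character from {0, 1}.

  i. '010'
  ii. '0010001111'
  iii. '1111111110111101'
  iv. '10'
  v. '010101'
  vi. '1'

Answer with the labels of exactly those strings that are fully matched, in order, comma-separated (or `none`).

i, v, vi

i → match
ii → no match
iii → no match
iv → no match
v → match
vi → match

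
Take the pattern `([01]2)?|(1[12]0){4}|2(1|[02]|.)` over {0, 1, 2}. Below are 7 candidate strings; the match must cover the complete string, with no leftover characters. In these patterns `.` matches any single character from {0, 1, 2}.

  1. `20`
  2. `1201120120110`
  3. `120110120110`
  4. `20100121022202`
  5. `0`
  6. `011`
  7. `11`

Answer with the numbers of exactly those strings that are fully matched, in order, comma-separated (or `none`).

1 → match
2 → no match
3 → match
4 → no match
5 → no match
6 → no match
7 → no match

1, 3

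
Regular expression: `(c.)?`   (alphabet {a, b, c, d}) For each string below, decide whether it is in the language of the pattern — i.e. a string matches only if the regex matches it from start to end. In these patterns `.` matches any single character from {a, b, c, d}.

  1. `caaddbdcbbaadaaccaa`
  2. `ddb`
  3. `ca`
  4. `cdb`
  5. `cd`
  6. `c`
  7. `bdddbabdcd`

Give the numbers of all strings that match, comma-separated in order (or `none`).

3, 5

1 → no match
2 → no match
3 → match
4 → no match
5 → match
6 → no match
7 → no match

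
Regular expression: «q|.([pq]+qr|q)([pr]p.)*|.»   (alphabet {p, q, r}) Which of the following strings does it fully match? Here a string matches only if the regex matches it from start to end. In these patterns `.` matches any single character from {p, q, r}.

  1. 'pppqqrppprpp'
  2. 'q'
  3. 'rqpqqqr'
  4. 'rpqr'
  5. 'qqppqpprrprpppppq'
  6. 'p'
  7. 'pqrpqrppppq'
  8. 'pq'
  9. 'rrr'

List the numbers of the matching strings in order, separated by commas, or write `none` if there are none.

1 → match
2 → match
3 → match
4 → match
5 → match
6 → match
7 → match
8 → match
9 → no match

1, 2, 3, 4, 5, 6, 7, 8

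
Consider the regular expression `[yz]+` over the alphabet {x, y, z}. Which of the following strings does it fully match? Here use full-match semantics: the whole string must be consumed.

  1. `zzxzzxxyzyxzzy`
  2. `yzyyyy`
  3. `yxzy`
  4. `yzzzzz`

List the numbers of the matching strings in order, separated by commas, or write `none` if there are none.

1 → no match
2 → match
3 → no match
4 → match

2, 4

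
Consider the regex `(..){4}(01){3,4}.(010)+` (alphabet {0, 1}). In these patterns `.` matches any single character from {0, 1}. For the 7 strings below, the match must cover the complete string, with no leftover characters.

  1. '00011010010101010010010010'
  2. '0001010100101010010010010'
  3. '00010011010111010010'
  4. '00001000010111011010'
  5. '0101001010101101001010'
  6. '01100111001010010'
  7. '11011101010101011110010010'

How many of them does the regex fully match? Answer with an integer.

1 → match
2 → no match
3 → no match
4 → no match
5 → no match
6 → no match
7 → no match
Total matched: 1

1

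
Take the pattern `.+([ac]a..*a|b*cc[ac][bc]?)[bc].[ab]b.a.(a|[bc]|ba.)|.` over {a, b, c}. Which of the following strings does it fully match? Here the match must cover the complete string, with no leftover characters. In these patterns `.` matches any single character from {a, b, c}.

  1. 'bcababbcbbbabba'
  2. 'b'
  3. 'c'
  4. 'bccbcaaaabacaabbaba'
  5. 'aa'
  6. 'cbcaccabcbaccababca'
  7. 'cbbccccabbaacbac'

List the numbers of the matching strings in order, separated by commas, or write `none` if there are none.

1 → no match
2 → match
3 → match
4 → match
5 → no match
6 → no match
7 → match

2, 3, 4, 7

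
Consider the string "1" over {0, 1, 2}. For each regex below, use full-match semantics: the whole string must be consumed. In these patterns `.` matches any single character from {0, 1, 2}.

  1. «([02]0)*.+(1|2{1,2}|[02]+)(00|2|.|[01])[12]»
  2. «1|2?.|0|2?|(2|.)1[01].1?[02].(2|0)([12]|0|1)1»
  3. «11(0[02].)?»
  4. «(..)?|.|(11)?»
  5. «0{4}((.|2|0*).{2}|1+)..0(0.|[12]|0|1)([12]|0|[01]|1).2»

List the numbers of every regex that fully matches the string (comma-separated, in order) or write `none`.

2, 4

1 → no match
2 → match
3 → no match — must start with "11"
4 → match
5 → no match — must start with "0"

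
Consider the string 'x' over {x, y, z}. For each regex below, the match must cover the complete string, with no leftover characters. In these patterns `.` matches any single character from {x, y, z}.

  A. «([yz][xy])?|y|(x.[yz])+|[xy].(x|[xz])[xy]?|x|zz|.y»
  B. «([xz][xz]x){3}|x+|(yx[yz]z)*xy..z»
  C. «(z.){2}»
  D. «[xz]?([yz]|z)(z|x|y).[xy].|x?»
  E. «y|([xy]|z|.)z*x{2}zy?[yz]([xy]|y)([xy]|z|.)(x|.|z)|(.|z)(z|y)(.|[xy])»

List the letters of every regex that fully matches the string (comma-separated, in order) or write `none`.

A → match
B → match
C → no match — must start with 'z'
D → match
E → no match

A, B, D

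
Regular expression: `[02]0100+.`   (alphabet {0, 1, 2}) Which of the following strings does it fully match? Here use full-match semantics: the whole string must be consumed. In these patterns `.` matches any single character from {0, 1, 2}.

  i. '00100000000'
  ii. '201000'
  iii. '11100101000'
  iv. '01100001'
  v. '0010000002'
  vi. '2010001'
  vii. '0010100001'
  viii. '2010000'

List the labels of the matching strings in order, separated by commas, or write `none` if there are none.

i → match
ii → match
iii → no match
iv → no match
v → match
vi → match
vii → no match
viii → match

i, ii, v, vi, viii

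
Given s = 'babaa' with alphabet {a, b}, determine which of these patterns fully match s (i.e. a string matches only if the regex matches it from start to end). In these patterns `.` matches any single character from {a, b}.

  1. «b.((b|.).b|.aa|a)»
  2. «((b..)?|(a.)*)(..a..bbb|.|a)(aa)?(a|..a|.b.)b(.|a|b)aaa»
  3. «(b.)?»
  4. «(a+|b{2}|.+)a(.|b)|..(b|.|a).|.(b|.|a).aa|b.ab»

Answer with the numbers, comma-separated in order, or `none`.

1, 4

1 → match
2 → no match — must end with 'aaa'
3 → no match
4 → match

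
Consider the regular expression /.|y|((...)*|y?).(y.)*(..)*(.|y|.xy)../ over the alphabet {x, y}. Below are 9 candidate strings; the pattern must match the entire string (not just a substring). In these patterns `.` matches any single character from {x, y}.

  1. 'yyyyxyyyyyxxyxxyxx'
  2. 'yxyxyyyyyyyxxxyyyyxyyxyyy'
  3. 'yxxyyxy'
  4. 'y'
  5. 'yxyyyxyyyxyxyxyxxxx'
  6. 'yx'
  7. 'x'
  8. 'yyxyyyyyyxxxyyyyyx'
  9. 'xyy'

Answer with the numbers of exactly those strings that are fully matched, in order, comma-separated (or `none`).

1, 2, 3, 4, 5, 7, 8

1 → match
2 → match
3. 'yxxyyxy' → match
4. 'y' → match
5 → match
6. 'yx' → no match
7. 'x' → match
8 → match
9. 'xyy' → no match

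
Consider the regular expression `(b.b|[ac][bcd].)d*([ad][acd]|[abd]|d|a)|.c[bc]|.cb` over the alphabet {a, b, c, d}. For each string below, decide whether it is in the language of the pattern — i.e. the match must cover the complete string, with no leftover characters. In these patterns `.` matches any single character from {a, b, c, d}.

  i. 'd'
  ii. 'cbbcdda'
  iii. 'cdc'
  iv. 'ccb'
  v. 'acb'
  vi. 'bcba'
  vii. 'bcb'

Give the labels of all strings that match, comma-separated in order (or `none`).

iv, v, vi, vii

i → no match
ii → no match
iii → no match
iv → match
v → match
vi → match
vii → match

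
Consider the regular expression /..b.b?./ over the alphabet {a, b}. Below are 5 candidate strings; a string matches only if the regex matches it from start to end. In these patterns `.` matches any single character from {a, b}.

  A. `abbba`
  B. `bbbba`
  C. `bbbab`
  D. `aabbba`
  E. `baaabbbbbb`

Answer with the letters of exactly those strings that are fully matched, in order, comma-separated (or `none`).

A → match
B → match
C → match
D → match
E → no match

A, B, C, D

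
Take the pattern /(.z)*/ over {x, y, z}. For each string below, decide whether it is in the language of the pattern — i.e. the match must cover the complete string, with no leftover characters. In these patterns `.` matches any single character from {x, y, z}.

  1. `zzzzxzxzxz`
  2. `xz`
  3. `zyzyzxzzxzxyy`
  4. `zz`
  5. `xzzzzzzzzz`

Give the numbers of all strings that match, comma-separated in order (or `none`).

1, 2, 4, 5

1. `zzzzxzxzxz` → match
2. `xz` → match
3 → no match
4. `zz` → match
5. `xzzzzzzzzz` → match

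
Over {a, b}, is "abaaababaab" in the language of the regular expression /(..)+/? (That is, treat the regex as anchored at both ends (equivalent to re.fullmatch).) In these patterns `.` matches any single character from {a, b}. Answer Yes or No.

No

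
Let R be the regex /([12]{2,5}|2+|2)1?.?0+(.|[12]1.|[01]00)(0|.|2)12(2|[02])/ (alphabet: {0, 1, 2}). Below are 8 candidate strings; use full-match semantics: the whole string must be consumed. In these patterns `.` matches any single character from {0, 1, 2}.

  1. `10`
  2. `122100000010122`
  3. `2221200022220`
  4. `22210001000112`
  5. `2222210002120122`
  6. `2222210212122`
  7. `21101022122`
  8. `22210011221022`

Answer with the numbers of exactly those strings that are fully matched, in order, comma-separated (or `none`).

1 → no match
2 → match
3 → no match
4 → no match
5 → match
6 → no match
7 → no match
8 → no match

2, 5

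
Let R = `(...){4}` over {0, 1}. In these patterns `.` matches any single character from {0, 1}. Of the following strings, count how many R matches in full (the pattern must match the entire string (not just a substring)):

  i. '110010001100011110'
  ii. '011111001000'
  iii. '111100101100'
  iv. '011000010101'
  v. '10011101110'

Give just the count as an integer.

i → no match
ii → match
iii → match
iv → match
v → no match
Total matched: 3

3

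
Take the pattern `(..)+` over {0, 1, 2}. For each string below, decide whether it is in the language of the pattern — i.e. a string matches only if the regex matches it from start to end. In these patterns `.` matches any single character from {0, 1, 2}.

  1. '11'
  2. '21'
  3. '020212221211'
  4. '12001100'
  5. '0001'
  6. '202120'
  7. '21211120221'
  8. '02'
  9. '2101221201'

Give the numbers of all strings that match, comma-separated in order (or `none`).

1, 2, 3, 4, 5, 6, 8, 9

1 → match
2 → match
3 → match
4 → match
5 → match
6 → match
7 → no match
8 → match
9 → match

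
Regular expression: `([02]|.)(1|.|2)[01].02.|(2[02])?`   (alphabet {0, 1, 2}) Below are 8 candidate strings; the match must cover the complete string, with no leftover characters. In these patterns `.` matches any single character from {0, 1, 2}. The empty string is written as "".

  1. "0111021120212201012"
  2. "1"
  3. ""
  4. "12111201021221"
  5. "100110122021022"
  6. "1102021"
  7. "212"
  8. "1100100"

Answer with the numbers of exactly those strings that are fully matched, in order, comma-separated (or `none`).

1 → no match
2. "1" → no match
3. "" → match
4 → no match
5 → no match
6. "1102021" → match
7. "212" → no match
8. "1100100" → no match

3, 6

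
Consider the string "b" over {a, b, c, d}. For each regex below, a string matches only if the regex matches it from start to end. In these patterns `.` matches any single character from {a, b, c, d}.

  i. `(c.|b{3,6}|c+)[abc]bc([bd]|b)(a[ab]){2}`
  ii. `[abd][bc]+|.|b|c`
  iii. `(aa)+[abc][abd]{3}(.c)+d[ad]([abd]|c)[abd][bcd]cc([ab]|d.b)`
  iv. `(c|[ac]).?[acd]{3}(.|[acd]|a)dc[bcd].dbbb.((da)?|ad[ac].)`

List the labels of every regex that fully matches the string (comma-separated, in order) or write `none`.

ii

i → no match
ii → match
iii → no match — must start with "aa"
iv → no match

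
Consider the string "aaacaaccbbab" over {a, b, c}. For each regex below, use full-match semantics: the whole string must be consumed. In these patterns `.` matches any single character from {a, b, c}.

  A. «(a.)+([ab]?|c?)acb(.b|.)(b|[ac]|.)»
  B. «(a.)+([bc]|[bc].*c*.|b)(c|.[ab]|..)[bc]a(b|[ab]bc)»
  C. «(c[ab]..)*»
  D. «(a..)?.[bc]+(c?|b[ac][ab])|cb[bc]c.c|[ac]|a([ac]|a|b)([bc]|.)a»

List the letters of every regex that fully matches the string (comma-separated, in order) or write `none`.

B

A → no match
B → match
C → no match
D → no match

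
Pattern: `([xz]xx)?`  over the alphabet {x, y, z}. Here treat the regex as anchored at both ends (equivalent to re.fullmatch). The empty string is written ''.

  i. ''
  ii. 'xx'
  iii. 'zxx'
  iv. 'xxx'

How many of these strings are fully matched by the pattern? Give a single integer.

3

i → match
ii → no match
iii → match
iv → match
Total matched: 3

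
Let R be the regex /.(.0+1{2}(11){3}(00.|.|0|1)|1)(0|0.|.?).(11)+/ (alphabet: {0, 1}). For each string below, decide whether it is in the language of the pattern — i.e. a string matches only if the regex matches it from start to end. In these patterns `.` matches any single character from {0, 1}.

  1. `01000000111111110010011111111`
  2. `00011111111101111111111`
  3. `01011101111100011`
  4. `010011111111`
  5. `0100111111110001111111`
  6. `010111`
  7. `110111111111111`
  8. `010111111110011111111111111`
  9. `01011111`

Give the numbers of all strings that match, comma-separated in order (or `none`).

1, 2, 4, 5, 6, 7, 8, 9

1 → match
2 → match
3 → no match
4 → match
5 → match
6 → match
7 → match
8 → match
9 → match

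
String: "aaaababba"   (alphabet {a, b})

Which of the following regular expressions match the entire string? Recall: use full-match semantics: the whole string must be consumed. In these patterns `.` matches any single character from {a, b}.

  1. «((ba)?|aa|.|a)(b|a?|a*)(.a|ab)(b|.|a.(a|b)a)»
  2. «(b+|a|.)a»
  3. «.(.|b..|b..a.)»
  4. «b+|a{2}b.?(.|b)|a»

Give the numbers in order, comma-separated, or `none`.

1

1 → match
2 → no match
3 → no match
4 → no match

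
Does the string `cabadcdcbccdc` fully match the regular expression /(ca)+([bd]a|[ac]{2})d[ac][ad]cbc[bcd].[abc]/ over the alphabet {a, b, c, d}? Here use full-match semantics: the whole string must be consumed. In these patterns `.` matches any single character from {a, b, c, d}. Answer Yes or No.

Yes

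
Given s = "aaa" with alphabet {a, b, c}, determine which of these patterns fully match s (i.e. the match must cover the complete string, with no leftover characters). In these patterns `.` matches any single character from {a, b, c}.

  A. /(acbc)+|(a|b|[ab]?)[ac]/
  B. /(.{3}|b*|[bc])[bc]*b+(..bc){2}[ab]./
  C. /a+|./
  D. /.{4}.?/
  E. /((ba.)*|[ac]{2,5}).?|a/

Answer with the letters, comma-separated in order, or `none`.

C, E

A → no match
B → no match
C → match
D → no match
E → match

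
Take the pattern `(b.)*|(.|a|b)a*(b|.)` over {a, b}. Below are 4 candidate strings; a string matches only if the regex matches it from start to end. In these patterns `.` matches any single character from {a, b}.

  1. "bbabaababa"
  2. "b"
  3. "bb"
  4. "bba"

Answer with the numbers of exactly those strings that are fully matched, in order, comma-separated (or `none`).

3

1 → no match
2 → no match
3 → match
4 → no match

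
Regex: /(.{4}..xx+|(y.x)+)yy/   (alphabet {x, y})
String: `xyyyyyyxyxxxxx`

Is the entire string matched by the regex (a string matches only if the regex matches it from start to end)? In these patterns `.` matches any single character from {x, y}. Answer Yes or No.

Every match must end with `xyy`, but `xyyyyyyxyxxxxx` does not.

No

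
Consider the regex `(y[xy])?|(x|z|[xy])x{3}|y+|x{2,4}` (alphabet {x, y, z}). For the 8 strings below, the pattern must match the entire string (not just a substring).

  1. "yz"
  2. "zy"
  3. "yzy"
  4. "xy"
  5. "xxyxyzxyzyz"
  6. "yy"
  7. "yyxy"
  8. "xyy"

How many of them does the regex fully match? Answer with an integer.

1 → no match
2 → no match
3 → no match
4 → no match
5 → no match
6 → match
7 → no match
8 → no match
Total matched: 1

1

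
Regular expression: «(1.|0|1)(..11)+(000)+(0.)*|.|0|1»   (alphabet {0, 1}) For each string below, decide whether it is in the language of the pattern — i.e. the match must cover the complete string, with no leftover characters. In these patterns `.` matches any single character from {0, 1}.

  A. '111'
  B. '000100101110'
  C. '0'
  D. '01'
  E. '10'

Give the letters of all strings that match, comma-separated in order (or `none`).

C

A. '111' → no match
B. '000100101110' → no match
C. '0' → match
D. '01' → no match
E. '10' → no match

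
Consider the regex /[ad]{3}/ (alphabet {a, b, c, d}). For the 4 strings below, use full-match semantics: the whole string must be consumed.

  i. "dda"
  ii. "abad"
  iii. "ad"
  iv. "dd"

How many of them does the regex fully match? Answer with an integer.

i → match
ii → no match
iii → no match
iv → no match
Total matched: 1

1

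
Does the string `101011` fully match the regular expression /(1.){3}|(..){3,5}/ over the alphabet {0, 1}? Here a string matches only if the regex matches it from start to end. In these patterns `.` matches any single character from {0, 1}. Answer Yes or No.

Yes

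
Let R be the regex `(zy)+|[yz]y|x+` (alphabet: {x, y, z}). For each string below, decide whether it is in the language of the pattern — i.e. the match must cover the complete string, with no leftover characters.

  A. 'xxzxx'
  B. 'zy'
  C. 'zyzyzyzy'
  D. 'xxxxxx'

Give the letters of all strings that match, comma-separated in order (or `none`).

B, C, D

A → no match
B → match
C → match
D → match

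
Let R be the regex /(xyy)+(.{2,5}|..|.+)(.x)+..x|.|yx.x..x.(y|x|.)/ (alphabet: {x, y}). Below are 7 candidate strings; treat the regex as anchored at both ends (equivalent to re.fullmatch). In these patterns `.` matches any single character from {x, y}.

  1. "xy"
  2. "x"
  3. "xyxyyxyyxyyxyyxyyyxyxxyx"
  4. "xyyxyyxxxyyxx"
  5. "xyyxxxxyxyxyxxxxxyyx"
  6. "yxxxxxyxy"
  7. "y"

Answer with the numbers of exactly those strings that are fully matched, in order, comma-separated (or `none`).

2, 5, 7

1 → no match
2 → match
3 → no match
4 → no match
5 → match
6 → no match
7 → match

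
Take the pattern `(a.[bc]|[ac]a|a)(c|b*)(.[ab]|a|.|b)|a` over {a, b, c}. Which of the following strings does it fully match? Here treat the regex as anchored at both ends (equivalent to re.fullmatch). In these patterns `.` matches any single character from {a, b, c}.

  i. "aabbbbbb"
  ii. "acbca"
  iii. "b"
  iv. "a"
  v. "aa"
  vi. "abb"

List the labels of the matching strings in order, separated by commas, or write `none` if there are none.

i → match
ii → match
iii → no match
iv → match
v → match
vi → match

i, ii, iv, v, vi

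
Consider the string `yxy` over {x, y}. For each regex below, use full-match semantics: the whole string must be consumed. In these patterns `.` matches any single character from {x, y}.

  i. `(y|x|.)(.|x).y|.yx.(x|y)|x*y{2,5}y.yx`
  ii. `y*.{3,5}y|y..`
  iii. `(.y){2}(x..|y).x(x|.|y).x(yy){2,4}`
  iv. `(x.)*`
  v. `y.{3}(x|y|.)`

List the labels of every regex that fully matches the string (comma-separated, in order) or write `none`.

ii

i → no match
ii → match
iii → no match — must end with `yy`
iv → no match
v → no match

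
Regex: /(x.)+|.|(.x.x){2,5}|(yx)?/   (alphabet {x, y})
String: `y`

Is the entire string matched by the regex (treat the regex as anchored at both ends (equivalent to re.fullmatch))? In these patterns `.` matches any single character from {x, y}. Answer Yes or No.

Yes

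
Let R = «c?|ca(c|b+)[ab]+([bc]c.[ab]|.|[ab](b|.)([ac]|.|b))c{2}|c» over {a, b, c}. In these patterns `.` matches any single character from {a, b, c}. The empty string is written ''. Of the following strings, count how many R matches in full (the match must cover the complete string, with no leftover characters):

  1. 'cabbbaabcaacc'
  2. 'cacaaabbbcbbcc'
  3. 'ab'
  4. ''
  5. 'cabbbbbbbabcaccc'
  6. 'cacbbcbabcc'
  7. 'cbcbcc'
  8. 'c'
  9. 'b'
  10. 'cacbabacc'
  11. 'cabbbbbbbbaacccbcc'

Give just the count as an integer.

6

1 → match
2 → match
3 → no match
4 → match
5 → no match
6 → no match
7 → no match
8 → match
9 → no match
10 → match
11 → match
Total matched: 6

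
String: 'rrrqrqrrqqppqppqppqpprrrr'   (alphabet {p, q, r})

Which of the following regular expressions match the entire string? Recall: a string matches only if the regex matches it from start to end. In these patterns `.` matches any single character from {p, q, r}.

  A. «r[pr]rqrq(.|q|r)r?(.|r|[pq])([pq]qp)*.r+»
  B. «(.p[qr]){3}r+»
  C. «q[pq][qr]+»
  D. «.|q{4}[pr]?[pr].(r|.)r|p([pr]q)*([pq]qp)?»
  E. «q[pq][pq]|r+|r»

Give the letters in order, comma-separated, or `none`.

A

A → match
B → no match
C → no match — must start with 'q'
D → no match
E → no match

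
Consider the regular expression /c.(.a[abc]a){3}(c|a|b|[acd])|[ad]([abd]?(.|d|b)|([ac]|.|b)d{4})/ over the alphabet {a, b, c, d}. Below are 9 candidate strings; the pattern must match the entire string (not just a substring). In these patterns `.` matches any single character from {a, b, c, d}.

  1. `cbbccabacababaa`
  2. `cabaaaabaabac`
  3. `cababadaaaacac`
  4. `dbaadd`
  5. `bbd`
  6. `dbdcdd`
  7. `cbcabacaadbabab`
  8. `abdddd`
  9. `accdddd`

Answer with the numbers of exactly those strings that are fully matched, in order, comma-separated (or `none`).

8

1 → no match
2 → no match
3 → no match
4. `dbaadd` → no match
5. `bbd` → no match
6. `dbdcdd` → no match
7 → no match
8. `abdddd` → match
9. `accdddd` → no match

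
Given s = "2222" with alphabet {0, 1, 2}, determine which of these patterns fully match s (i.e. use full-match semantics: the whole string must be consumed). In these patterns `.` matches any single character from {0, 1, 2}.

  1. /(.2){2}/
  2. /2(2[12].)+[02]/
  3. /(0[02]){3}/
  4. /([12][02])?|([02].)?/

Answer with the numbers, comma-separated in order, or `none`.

1

1 → match
2 → no match
3 → no match — must start with "0"
4 → no match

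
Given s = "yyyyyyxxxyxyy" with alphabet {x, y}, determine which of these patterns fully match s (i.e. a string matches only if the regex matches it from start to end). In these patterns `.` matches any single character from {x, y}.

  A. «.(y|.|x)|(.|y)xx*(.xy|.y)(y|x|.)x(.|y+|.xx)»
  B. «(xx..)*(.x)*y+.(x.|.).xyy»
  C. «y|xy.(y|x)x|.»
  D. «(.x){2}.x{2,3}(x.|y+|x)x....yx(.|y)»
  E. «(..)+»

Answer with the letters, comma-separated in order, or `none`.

B

A → no match
B → match
C → no match
D → no match
E → no match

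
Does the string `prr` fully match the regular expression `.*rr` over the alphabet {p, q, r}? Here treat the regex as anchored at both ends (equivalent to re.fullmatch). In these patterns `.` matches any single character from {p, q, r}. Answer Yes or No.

Yes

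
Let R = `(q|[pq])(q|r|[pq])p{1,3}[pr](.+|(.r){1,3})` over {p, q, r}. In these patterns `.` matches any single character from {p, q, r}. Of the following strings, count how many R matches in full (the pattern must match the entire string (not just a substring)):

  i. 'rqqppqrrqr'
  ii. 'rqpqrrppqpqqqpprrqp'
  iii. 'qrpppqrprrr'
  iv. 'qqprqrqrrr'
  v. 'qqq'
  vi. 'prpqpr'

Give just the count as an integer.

2

i → no match
ii → no match
iii → match
iv → match
v → no match
vi → no match
Total matched: 2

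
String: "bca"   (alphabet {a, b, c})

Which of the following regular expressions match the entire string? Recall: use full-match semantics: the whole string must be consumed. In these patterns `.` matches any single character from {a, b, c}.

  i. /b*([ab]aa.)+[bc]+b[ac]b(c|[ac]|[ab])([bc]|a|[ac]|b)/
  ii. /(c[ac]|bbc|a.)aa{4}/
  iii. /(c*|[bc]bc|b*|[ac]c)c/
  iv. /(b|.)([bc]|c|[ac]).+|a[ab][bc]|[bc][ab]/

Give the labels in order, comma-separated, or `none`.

i → no match
ii → no match
iii → no match — must end with "c"
iv → match

iv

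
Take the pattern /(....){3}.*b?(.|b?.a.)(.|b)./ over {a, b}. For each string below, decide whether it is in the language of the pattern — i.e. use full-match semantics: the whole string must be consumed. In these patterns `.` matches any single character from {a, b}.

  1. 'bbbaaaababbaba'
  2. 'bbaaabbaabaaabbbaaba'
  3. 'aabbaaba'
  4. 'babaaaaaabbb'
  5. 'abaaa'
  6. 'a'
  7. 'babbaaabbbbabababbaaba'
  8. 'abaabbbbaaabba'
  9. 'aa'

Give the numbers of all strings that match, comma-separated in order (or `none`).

1 → no match
2 → match
3 → no match
4 → no match
5 → no match
6 → no match
7 → match
8 → no match
9 → no match

2, 7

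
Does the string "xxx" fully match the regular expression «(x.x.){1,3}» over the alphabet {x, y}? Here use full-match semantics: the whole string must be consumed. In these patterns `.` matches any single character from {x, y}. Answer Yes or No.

No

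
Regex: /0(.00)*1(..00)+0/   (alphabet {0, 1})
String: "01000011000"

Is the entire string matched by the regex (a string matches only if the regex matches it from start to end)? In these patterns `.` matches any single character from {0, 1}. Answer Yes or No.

Yes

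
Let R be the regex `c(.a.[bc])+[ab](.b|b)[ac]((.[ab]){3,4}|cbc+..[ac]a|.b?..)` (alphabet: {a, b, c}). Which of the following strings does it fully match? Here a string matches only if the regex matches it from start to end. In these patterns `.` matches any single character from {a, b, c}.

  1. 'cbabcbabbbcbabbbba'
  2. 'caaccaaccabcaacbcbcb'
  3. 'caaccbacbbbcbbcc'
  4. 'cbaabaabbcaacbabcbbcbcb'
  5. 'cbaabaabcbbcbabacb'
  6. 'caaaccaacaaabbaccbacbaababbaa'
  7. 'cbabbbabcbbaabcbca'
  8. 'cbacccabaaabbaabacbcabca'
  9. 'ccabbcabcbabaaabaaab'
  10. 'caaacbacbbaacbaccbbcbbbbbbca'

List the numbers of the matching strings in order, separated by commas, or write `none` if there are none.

1 → no match
2 → match
3 → match
4 → match
5 → match
6 → match
7 → match
8 → no match
9 → no match
10 → match

2, 3, 4, 5, 6, 7, 10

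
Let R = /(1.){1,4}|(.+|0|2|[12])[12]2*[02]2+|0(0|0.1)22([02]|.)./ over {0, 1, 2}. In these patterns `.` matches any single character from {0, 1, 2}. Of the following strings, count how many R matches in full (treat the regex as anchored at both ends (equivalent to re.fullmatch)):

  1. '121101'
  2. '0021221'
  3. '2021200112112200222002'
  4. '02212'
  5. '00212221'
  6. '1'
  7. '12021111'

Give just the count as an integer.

1 → no match
2 → no match
3 → no match
4 → no match
5 → match
6 → no match
7 → no match
Total matched: 1

1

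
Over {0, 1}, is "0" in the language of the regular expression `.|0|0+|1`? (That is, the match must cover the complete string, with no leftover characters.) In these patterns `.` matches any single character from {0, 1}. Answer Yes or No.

Yes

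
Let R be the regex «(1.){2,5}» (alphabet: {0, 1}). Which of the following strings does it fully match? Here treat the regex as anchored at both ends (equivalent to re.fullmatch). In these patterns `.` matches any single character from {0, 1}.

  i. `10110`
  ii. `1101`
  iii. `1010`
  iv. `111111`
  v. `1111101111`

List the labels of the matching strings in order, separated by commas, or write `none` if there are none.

iii, iv, v

i → no match
ii → no match
iii → match
iv → match
v → match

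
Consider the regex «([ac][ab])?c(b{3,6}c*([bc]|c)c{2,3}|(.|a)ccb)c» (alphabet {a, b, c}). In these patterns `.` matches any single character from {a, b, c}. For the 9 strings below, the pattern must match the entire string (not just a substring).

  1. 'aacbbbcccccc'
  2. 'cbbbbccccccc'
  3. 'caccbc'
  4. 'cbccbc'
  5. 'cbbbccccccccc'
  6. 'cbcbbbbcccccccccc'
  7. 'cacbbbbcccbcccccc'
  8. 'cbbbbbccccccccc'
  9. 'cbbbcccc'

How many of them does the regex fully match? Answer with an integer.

1. 'aacbbbcccccc' → match
2. 'cbbbbccccccc' → match
3. 'caccbc' → match
4. 'cbccbc' → match
5 → match
6 → match
7 → no match
8 → match
9. 'cbbbcccc' → match
Total matched: 8

8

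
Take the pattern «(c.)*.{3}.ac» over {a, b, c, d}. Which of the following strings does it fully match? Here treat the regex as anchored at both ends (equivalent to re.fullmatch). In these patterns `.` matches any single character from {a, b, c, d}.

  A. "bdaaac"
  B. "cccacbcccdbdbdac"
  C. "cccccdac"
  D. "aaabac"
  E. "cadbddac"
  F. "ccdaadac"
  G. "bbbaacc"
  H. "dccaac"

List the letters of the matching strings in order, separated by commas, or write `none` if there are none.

A → match
B → match
C → match
D → match
E → match
F → match
G → no match — must end with "ac"
H → match

A, B, C, D, E, F, H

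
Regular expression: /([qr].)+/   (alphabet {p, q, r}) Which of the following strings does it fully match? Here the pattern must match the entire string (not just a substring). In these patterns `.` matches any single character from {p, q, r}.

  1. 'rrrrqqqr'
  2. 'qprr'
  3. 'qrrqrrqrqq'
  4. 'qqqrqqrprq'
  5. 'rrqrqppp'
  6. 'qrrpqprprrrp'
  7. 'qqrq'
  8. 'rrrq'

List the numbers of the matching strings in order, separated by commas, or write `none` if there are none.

1, 2, 3, 4, 6, 7, 8

1 → match
2 → match
3 → match
4 → match
5 → no match
6 → match
7 → match
8 → match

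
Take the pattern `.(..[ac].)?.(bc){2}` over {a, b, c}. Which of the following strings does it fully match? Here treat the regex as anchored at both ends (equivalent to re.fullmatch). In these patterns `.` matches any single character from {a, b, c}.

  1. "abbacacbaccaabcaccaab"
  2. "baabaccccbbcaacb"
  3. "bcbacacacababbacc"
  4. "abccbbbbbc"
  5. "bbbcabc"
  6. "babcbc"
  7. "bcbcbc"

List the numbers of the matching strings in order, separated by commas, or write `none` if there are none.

6, 7

1 → no match — must end with "bc"
2 → no match — must end with "bc"
3 → no match — must end with "bc"
4 → no match
5 → no match
6 → match
7 → match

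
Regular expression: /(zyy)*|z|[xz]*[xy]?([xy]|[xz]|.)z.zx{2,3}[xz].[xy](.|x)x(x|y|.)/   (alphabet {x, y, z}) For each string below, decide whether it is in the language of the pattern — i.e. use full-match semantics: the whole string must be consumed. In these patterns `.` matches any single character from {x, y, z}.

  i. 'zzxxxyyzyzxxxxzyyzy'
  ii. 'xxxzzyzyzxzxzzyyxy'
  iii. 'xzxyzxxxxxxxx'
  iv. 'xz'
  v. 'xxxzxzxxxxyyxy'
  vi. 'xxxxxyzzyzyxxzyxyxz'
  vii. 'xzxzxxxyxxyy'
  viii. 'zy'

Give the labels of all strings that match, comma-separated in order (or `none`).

i → no match
ii → no match
iii → no match
iv. 'xz' → no match
v → match
vi → no match
vii. 'xzxzxxxyxxyy' → no match
viii. 'zy' → no match

v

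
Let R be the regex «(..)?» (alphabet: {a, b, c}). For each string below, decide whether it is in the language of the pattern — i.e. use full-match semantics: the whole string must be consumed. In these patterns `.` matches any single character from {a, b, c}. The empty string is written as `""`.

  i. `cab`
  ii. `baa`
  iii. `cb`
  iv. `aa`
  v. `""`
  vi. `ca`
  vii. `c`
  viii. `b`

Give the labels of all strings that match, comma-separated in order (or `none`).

iii, iv, v, vi

i. `cab` → no match
ii. `baa` → no match
iii. `cb` → match
iv. `aa` → match
v. `""` → match
vi. `ca` → match
vii. `c` → no match
viii. `b` → no match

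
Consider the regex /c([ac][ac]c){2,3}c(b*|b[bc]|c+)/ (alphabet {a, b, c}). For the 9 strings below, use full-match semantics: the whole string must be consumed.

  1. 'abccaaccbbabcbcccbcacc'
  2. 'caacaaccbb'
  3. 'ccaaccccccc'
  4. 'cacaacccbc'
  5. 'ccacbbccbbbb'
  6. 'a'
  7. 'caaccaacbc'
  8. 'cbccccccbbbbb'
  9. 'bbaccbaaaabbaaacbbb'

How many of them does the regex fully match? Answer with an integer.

1

1 → no match — must start with 'c'
2 → match
3 → no match
4 → no match
5 → no match
6 → no match — must start with 'c'
7 → no match
8 → no match
9 → no match — must start with 'c'
Total matched: 1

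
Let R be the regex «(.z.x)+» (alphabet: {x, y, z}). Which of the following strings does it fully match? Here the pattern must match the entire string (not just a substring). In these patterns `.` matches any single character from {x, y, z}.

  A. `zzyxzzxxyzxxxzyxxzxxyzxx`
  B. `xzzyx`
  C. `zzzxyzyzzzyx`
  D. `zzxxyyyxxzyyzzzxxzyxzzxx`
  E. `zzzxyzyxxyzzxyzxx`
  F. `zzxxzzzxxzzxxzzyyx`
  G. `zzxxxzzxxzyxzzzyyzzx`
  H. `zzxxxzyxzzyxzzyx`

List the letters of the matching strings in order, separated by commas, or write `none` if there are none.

A, H

A → match
B → no match
C → no match
D → no match
E → no match
F → no match
G → no match
H → match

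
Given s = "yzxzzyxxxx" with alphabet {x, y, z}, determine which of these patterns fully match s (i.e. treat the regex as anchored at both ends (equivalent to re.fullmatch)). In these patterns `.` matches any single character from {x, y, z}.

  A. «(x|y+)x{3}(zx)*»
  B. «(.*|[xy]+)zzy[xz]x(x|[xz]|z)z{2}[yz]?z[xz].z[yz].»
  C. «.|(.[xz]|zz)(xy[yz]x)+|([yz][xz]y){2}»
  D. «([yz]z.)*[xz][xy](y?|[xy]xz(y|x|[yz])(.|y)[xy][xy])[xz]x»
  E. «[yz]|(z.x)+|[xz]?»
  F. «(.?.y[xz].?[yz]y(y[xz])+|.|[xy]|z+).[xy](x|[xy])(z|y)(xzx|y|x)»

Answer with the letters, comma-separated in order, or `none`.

A → no match
B → no match
C → no match
D → match
E → no match
F → no match

D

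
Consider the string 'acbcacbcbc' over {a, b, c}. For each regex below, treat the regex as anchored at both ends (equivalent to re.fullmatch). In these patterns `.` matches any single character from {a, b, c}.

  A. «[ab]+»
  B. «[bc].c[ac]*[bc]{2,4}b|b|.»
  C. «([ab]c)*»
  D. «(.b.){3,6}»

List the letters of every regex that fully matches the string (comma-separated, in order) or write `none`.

C

A → no match
B → no match
C → match
D → no match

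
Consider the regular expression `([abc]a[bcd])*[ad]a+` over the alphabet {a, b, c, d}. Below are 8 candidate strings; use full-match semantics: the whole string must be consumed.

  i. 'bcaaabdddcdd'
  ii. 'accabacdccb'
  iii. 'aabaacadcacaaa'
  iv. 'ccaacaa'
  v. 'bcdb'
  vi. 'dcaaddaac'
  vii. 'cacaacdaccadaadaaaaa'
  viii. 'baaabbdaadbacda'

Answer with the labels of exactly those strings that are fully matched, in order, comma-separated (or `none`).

none

i → no match — must end with 'a'
ii → no match — must end with 'a'
iii → no match
iv → no match
v → no match — must end with 'a'
vi → no match — must end with 'a'
vii → no match
viii → no match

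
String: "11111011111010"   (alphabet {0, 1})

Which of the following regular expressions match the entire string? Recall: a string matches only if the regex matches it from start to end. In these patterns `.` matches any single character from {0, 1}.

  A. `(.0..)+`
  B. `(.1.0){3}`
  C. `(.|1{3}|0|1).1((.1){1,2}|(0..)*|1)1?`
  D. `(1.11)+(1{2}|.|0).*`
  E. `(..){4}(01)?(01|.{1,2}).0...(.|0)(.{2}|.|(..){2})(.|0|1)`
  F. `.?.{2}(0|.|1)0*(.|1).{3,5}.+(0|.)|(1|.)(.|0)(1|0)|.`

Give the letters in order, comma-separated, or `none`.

A → no match
B → no match
C → no match
D → match
E → no match
F → match

D, F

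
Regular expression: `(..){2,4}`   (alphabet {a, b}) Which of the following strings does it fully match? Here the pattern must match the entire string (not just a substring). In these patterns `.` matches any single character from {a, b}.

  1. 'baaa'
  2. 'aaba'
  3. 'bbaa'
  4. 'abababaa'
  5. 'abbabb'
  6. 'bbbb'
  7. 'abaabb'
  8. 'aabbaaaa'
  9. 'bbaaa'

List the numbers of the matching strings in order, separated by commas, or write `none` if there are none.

1. 'baaa' → match
2. 'aaba' → match
3. 'bbaa' → match
4. 'abababaa' → match
5. 'abbabb' → match
6. 'bbbb' → match
7. 'abaabb' → match
8. 'aabbaaaa' → match
9. 'bbaaa' → no match

1, 2, 3, 4, 5, 6, 7, 8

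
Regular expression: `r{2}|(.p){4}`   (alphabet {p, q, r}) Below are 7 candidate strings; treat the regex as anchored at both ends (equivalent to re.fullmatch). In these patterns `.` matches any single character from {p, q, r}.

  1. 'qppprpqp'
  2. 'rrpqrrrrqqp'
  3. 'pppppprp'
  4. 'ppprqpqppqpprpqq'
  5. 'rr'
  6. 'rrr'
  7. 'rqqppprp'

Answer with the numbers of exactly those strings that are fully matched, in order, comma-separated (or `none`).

1, 3, 5

1. 'qppprpqp' → match
2. 'rrpqrrrrqqp' → no match
3. 'pppppprp' → match
4 → no match
5. 'rr' → match
6. 'rrr' → no match
7. 'rqqppprp' → no match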